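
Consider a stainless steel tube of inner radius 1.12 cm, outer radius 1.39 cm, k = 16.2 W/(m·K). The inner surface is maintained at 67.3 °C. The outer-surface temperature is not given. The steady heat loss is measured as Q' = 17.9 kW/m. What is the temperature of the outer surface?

T_out = 29.3 °C

Sum the resistances:
  R'_stainless steel = ln(0.0139/0.0112)/(2πk) = 0.2160/(2π·16.2) = 0.002122 m·K/W
ΣR = 0.002122 m·K/W
ΔT = Q'·ΣR = 17900 × 0.002122 = 37.98 K
Heat flows outward, so T_out = T_in − ΔT = 67.3 − 37.98 = 29.3 °C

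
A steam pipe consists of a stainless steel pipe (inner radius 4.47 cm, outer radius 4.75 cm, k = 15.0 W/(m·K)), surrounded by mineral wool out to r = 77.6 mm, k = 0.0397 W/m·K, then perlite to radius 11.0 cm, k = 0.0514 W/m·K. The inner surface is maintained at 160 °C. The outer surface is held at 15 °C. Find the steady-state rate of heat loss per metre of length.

Resistance network (inner→outer):
  R'_stainless steel = ln(0.0475/0.0447)/(2πk) = 0.06076/(2π·15.0) = 6.446×10^-4 m·K/W
  R'_mineral wool = ln(0.0776/0.0475)/(2πk) = 0.4908/(2π·0.0397) = 1.968 m·K/W
  R'_perlite = ln(0.110/0.0776)/(2πk) = 0.3489/(2π·0.0514) = 1.080 m·K/W
ΣR = 6.446×10^-4 + 1.968 + 1.080 = 3.049 m·K/W
Q' = ΔT/ΣR = (160 °C − 15 °C)/3.049 = 47.6 W/m

Q' = 47.6 W/m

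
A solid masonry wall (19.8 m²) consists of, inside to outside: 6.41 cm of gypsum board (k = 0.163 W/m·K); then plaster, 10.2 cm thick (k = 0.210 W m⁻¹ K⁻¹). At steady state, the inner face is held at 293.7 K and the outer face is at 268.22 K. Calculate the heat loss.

Series thermal resistances, inner to outer:
  R_gypsum board = L/(kA) = 0.0641/(0.163·19.8) = 0.01986 K/W
  R_plaster = L/(kA) = 0.102/(0.210·19.8) = 0.02453 K/W
ΣR = 0.01986 + 0.02453 = 0.04439 K/W
Q = ΔT/ΣR = (293.7 K − 268.22 K)/0.04439 = 574 W

Q = 574 W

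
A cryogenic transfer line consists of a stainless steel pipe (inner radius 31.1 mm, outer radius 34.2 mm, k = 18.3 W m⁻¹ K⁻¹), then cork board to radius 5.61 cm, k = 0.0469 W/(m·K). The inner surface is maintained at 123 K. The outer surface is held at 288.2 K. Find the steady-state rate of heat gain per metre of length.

Q' = 98.3 W/m

Resistance network (inner→outer):
  R'_stainless steel = ln(0.0342/0.0311)/(2πk) = 0.09502/(2π·18.3) = 8.264×10^-4 m·K/W
  R'_cork board = ln(0.0561/0.0342)/(2πk) = 0.4949/(2π·0.0469) = 1.679 m·K/W
ΣR = 8.264×10^-4 + 1.679 = 1.680 m·K/W
Q' = ΔT/ΣR = (123 K − 288.2 K)/1.680 = -98.3 W/m
(Negative Q' ⇒ heat flows inward; heat gain = 98.3 W/m.)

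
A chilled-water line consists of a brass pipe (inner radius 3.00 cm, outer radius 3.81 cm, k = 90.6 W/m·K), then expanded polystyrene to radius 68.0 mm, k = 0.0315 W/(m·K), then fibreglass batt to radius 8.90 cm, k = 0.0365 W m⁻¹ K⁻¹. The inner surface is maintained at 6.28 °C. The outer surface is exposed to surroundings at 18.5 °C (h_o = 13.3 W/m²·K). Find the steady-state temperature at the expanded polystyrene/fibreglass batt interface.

T = 14.7 °C

Series thermal resistances, inner to outer:
  R'_brass = ln(0.0381/0.0300)/(2πk) = 0.2390/(2π·90.6) = 4.199×10^-4 m·K/W
  R'_expanded polystyrene = ln(0.0680/0.0381)/(2πk) = 0.5793/(2π·0.0315) = 2.927 m·K/W
  R'_fibreglass batt = ln(0.0890/0.0680)/(2πk) = 0.2691/(2π·0.0365) = 1.174 m·K/W
  R'_conv,out = 1/(2πr h) = 1/(2π·0.0890·13.3) = 0.1345 m·K/W
ΣR = 4.199×10^-4 + 2.927 + 1.174 + 0.1345 = 4.236 m·K/W
Q' = ΔT/ΣR = (6.28 °C − 18.5 °C)/4.236 = -2.885 W/m
From the inner boundary to the expanded polystyrene/fibreglass batt interface, ΣR_partial = 2.927 m·K/W.
T_interface = T_in − Q'·ΣR_partial = 6.28 °C − (-2.885)(2.927) = 14.7 °C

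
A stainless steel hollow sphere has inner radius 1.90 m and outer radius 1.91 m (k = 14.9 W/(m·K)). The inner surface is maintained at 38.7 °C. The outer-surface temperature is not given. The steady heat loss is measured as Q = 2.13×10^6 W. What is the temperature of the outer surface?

T_out = 7.35 °C

Sum the resistances:
  R_stainless steel = (1/1.90 − 1/1.91)/(4πk) = 0.002756/(4π·14.9) = 1.472×10^-5 K/W
ΣR = 1.472×10^-5 K/W
ΔT = Q·ΣR = 2.13×10^6 × 1.472×10^-5 = 31.35 K
Heat flows outward, so T_out = T_in − ΔT = 38.7 − 31.35 = 7.35 °C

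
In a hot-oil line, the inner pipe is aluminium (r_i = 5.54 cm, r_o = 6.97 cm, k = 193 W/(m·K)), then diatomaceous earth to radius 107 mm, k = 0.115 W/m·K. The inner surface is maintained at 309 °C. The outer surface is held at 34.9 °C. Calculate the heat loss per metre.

Series thermal resistances, inner to outer:
  R'_aluminium = ln(0.0697/0.0554)/(2πk) = 0.2296/(2π·193) = 1.894×10^-4 m·K/W
  R'_diatomaceous earth = ln(0.107/0.0697)/(2πk) = 0.4286/(2π·0.115) = 0.5932 m·K/W
ΣR = 1.894×10^-4 + 0.5932 = 0.5934 m·K/W
Q' = ΔT/ΣR = (309 °C − 34.9 °C)/0.5934 = 462 W/m

Q' = 462 W/m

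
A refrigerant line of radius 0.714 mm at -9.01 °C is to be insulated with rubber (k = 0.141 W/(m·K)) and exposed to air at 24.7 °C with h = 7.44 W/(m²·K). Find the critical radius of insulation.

r_cr = 1.90 cm

For a cylinder, r_cr = k_ins/h = 0.141/7.44 = 0.0190 m = 1.90 cm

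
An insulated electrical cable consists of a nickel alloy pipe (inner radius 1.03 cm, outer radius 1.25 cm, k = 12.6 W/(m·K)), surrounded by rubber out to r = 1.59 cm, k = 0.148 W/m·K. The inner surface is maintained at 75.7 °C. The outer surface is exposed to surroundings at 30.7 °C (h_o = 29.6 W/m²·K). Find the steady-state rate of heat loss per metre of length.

Treat each layer as a resistance in series:
  R'_nickel alloy = ln(0.0125/0.0103)/(2πk) = 0.1936/(2π·12.6) = 0.002445 m·K/W
  R'_rubber = ln(0.0159/0.0125)/(2πk) = 0.2406/(2π·0.148) = 0.2587 m·K/W
  R'_conv,out = 1/(2πr h) = 1/(2π·0.0159·29.6) = 0.3382 m·K/W
ΣR = 0.002445 + 0.2587 + 0.3382 = 0.5993 m·K/W
Q' = ΔT/ΣR = (75.7 °C − 30.7 °C)/0.5993 = 75.1 W/m

Q' = 75.1 W/m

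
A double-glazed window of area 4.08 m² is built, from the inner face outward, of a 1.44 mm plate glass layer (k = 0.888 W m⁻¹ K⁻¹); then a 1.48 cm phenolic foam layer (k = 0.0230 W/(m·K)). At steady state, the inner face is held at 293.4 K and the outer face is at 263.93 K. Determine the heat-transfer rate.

Treat each layer as a resistance in series:
  R_plate glass = L/(kA) = 0.00144/(0.888·4.08) = 3.975×10^-4 K/W
  R_phenolic foam = L/(kA) = 0.0148/(0.0230·4.08) = 0.1577 K/W
ΣR = 3.975×10^-4 + 0.1577 = 0.1581 K/W
Q = ΔT/ΣR = (293.4 K − 263.93 K)/0.1581 = 186 W

Q = 186 W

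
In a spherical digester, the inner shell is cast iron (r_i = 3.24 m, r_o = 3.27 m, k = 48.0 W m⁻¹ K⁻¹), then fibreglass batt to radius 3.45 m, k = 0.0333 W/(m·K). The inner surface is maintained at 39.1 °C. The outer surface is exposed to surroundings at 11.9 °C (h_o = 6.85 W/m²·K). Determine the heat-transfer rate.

Q = 695 W

Treat each layer as a resistance in series:
  R_cast iron = (1/3.24 − 1/3.27)/(4πk) = 0.002832/(4π·48.0) = 4.694×10^-6 K/W
  R_fibreglass batt = (1/3.27 − 1/3.45)/(4πk) = 0.01596/(4π·0.0333) = 0.03813 K/W
  R_conv,out = 1/(4πr²h) = 1/(4π·3.45²·6.85) = 9.760×10^-4 K/W
ΣR = 4.694×10^-6 + 0.03813 + 9.760×10^-4 = 0.03911 K/W
Q = ΔT/ΣR = (39.1 °C − 11.9 °C)/0.03911 = 695 W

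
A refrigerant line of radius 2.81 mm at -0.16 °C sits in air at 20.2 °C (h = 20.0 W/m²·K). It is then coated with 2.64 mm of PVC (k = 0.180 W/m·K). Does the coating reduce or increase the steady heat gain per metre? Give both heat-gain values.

Critical radius for a cylinder: r_cr = k/h = 0.00900 m = 0.900 cm.
Outer radius after coating: r₂ = 0.00281 + 0.00264 = 0.00545 m.
Since r₁ < r_cr and r₂ ≤ r_cr, the coating moves toward the maximum at r_cr — heat gain rises.
Bare: R = 1/(2πr₁h) = 2.832 m·K/W; Q = 20.36/2.832 = 7.19 W/m.
Coated: R = R_cond + R_conv = 2.046 m·K/W; Q = 20.36/2.046 = 9.95 W/m.

increases: 7.19 → 9.95 W/m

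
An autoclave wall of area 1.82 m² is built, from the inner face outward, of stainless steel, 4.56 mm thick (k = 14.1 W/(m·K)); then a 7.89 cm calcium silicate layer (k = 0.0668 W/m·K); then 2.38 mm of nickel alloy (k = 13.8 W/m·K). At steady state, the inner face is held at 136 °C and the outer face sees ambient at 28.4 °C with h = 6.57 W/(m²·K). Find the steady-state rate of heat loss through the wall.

Resistance network (inner→outer):
  R_stainless steel = L/(kA) = 0.00456/(14.1·1.82) = 1.777×10^-4 K/W
  R_calcium silicate = L/(kA) = 0.0789/(0.0668·1.82) = 0.6490 K/W
  R_nickel alloy = L/(kA) = 0.00238/(13.8·1.82) = 9.476×10^-5 K/W
  R_conv,out = 1/(hA) = 1/(6.57·1.82) = 0.08363 K/W
ΣR = 1.777×10^-4 + 0.6490 + 9.476×10^-5 + 0.08363 = 0.7329 K/W
Q = ΔT/ΣR = (136 °C − 28.4 °C)/0.7329 = 147 W

Q = 147 W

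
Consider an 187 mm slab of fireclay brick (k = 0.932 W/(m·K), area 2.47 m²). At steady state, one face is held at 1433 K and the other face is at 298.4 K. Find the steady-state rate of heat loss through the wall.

Q = 14.0 kW

Q = kA·ΔT/L = 0.932 × 2.47 × |1433 K − 298.4 K| / 0.187 = 14000 W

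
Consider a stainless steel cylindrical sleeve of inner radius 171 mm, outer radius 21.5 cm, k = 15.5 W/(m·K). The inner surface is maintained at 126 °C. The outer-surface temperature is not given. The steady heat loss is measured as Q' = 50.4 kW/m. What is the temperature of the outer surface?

Sum the resistances:
  R'_stainless steel = ln(0.215/0.171)/(2πk) = 0.2290/(2π·15.5) = 0.002351 m·K/W
ΣR = 0.002351 m·K/W
ΔT = Q'·ΣR = 50400 × 0.002351 = 118.5 K
Heat flows outward, so T_out = T_in − ΔT = 126 − 118.5 = 7.5 °C

T_out = 7.5 °C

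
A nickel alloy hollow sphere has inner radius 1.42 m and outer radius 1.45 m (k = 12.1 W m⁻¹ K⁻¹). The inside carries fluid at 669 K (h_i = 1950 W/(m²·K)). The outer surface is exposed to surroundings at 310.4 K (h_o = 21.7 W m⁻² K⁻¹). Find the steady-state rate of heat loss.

Q = 1.93×10^5 W

Treat each layer as a resistance in series:
  R_conv,in = 1/(4πr²h) = 1/(4π·1.42²·1950) = 2.024×10^-5 K/W
  R_nickel alloy = (1/1.42 − 1/1.45)/(4πk) = 0.01457/(4π·12.1) = 9.582×10^-5 K/W
  R_conv,out = 1/(4πr²h) = 1/(4π·1.45²·21.7) = 0.001744 K/W
ΣR = 2.024×10^-5 + 9.582×10^-5 + 0.001744 = 0.001860 K/W
Q = ΔT/ΣR = (669 K − 310.4 K)/0.001860 = 1.93×10^5 W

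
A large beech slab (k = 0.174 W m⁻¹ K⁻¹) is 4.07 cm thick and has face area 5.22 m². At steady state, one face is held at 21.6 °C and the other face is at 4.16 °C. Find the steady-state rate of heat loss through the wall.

Q = 389 W

Q = kA·ΔT/L = 0.174 × 5.22 × |21.6 °C − 4.16 °C| / 0.0407 = 389 W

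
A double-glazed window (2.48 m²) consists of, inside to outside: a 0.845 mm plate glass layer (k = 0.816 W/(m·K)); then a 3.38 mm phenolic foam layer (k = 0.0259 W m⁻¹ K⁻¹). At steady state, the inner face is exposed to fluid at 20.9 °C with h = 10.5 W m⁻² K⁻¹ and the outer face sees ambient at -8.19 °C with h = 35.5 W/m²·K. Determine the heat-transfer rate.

Treat each layer as a resistance in series:
  R_conv,in = 1/(hA) = 1/(10.5·2.48) = 0.03840 K/W
  R_plate glass = L/(kA) = 8.45×10^-4/(0.816·2.48) = 4.176×10^-4 K/W
  R_phenolic foam = L/(kA) = 0.00338/(0.0259·2.48) = 0.05262 K/W
  R_conv,out = 1/(hA) = 1/(35.5·2.48) = 0.01136 K/W
ΣR = 0.03840 + 4.176×10^-4 + 0.05262 + 0.01136 = 0.1028 K/W
Q = ΔT/ΣR = (20.9 °C − -8.19 °C)/0.1028 = 283 W

Q = 283 W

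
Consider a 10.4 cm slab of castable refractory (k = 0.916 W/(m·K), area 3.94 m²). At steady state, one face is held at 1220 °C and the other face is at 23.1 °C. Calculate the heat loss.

Q = 41500 W

Q = kA·ΔT/L = 0.916 × 3.94 × |1220 °C − 23.1 °C| / 0.104 = 41500 W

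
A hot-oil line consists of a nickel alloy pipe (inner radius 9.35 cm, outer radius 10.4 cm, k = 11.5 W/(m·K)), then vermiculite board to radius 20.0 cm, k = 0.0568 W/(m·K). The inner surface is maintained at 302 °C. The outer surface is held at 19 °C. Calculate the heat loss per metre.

Q' = 154 W/m

Resistance network (inner→outer):
  R'_nickel alloy = ln(0.104/0.0935)/(2πk) = 0.1064/(2π·11.5) = 0.001473 m·K/W
  R'_vermiculite board = ln(0.200/0.104)/(2πk) = 0.6539/(2π·0.0568) = 1.832 m·K/W
ΣR = 0.001473 + 1.832 = 1.833 m·K/W
Q' = ΔT/ΣR = (302 °C − 19 °C)/1.833 = 154 W/m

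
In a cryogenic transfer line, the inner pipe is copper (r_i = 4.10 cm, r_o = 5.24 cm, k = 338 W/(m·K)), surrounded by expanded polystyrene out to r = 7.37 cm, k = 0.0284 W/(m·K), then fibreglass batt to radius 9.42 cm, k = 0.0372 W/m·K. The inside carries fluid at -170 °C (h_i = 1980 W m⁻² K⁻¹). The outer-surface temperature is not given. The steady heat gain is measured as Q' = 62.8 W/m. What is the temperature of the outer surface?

T_out = 16.1 °C

Series resistances:
  R'_conv,in = 1/(2πr h) = 1/(2π·0.0410·1980) = 0.001961 m·K/W
  R'_copper = ln(0.0524/0.0410)/(2πk) = 0.2453/(2π·338) = 1.155×10^-4 m·K/W
  R'_expanded polystyrene = ln(0.0737/0.0524)/(2πk) = 0.3411/(2π·0.0284) = 1.912 m·K/W
  R'_fibreglass batt = ln(0.0942/0.0737)/(2πk) = 0.2454/(2π·0.0372) = 1.050 m·K/W
ΣR = 2.964 m·K/W
ΔT = Q'·ΣR = 62.8 × 2.964 = 186.1 K
Heat flows inward, so T_out = T_in + ΔT = -170 + 186.1 = 16.1 °C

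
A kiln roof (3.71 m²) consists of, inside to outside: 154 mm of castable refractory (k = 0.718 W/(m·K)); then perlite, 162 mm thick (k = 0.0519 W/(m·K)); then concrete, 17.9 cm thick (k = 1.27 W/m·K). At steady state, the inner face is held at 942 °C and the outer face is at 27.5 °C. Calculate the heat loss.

Q = 976 W

Series thermal resistances, inner to outer:
  R_castable refractory = L/(kA) = 0.154/(0.718·3.71) = 0.05781 K/W
  R_perlite = L/(kA) = 0.162/(0.0519·3.71) = 0.8413 K/W
  R_concrete = L/(kA) = 0.179/(1.27·3.71) = 0.03799 K/W
ΣR = 0.05781 + 0.8413 + 0.03799 = 0.9371 K/W
Q = ΔT/ΣR = (942 °C − 27.5 °C)/0.9371 = 976 W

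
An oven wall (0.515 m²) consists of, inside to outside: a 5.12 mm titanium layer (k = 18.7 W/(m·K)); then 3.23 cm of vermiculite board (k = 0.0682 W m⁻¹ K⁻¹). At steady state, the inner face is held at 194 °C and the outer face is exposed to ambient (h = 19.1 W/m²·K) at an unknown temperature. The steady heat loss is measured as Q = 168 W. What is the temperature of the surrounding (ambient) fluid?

Sum the resistances:
  R_titanium = L/(kA) = 0.00512/(18.7·0.515) = 5.316×10^-4 K/W
  R_vermiculite board = L/(kA) = 0.0323/(0.0682·0.515) = 0.9196 K/W
  R_conv,out = 1/(hA) = 1/(19.1·0.515) = 0.1017 K/W
ΣR = 1.022 K/W
ΔT = Q·ΣR = 168 × 1.022 = 171.7 K
Heat flows outward, so T_out = T_in − ΔT = 194 − 171.7 = 22.3 °C

T_out = 22.3 °C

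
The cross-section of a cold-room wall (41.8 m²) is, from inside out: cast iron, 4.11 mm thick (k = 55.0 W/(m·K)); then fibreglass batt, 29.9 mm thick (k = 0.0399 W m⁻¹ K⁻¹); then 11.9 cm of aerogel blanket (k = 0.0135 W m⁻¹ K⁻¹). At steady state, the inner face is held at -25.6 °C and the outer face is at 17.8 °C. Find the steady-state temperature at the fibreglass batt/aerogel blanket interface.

Series thermal resistances, inner to outer:
  R_cast iron = L/(kA) = 0.00411/(55.0·41.8) = 1.788×10^-6 K/W
  R_fibreglass batt = L/(kA) = 0.0299/(0.0399·41.8) = 0.01793 K/W
  R_aerogel blanket = L/(kA) = 0.119/(0.0135·41.8) = 0.2109 K/W
ΣR = 1.788×10^-6 + 0.01793 + 0.2109 = 0.2288 K/W
Q = ΔT/ΣR = (-25.6 °C − 17.8 °C)/0.2288 = -189.7 W
From the inner boundary to the fibreglass batt/aerogel blanket interface, ΣR_partial = 0.01793 K/W.
T_interface = T_in − Q·ΣR_partial = -25.6 °C − (-189.7)(0.01793) = -22.2 °C

T = -22.2 °C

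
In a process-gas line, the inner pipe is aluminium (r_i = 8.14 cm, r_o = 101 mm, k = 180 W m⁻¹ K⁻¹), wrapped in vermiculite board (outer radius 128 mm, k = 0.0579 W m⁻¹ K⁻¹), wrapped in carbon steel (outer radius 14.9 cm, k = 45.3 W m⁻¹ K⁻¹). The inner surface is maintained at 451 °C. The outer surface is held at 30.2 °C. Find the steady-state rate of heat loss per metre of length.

Treat each layer as a resistance in series:
  R'_aluminium = ln(0.101/0.0814)/(2πk) = 0.2157/(2π·180) = 1.908×10^-4 m·K/W
  R'_vermiculite board = ln(0.128/0.101)/(2πk) = 0.2369/(2π·0.0579) = 0.6512 m·K/W
  R'_carbon steel = ln(0.149/0.128)/(2πk) = 0.1519/(2π·45.3) = 5.337×10^-4 m·K/W
ΣR = 1.908×10^-4 + 0.6512 + 5.337×10^-4 = 0.6519 m·K/W
Q' = ΔT/ΣR = (451 °C − 30.2 °C)/0.6519 = 645 W/m

Q' = 645 W/m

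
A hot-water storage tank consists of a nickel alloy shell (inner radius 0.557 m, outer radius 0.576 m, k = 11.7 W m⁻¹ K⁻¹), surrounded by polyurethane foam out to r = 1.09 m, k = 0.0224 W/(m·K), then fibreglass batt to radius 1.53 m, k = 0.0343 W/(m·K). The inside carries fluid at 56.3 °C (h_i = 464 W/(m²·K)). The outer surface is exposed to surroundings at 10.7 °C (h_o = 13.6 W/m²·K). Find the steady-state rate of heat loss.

Series thermal resistances, inner to outer:
  R_conv,in = 1/(4πr²h) = 1/(4π·0.557²·464) = 5.528×10^-4 K/W
  R_nickel alloy = (1/0.557 − 1/0.576)/(4πk) = 0.05922/(4π·11.7) = 4.028×10^-4 K/W
  R_polyurethane foam = (1/0.576 − 1/1.09)/(4πk) = 0.8187/(4π·0.0224) = 2.908 K/W
  R_fibreglass batt = (1/1.09 − 1/1.53)/(4πk) = 0.2638/(4π·0.0343) = 0.6121 K/W
  R_conv,out = 1/(4πr²h) = 1/(4π·1.53²·13.6) = 0.002500 K/W
ΣR = 5.528×10^-4 + 4.028×10^-4 + 2.908 + 0.6121 + 0.002500 = 3.524 K/W
Q = ΔT/ΣR = (56.3 °C − 10.7 °C)/3.524 = 12.9 W

Q = 12.9 W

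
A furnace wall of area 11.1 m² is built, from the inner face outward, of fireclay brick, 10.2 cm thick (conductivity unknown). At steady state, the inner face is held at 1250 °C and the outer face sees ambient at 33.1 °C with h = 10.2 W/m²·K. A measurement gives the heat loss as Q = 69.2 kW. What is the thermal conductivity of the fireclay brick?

k = 1.05 W/m·K

ΣR = ΔT/Q = |1250 − 33.1|/69200 = 0.01759 K/W
Known resistances:
  R_conv,out = 1/(hA) = 1/(10.2·11.1) = 0.008832 K/W
R_fireclay brick = ΣR − ΣR_known = 0.01759 − 0.008832 = 0.008758 K/W
L/(kA) = 0.008758 ⇒ k = 0.102/(0.008758·11.1) = 1.05 W/m·K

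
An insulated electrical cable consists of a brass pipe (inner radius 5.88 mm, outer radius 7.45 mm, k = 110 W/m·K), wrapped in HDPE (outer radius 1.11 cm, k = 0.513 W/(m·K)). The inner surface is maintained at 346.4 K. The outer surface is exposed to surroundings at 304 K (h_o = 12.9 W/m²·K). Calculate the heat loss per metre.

Treat each layer as a resistance in series:
  R'_brass = ln(0.00745/0.00588)/(2πk) = 0.2367/(2π·110) = 3.424×10^-4 m·K/W
  R'_HDPE = ln(0.0111/0.00745)/(2πk) = 0.3987/(2π·0.513) = 0.1237 m·K/W
  R'_conv,out = 1/(2πr h) = 1/(2π·0.0111·12.9) = 1.111 m·K/W
ΣR = 3.424×10^-4 + 0.1237 + 1.111 = 1.235 m·K/W
Q' = ΔT/ΣR = (346.4 K − 304 K)/1.235 = 34.3 W/m

Q' = 34.3 W/m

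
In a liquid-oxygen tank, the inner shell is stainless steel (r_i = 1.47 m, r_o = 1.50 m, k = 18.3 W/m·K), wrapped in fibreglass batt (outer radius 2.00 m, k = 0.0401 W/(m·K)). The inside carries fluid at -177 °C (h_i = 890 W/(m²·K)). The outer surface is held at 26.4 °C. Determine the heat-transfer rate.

Q = 615 W

Resistance network (inner→outer):
  R_conv,in = 1/(4πr²h) = 1/(4π·1.47²·890) = 4.138×10^-5 K/W
  R_stainless steel = (1/1.47 − 1/1.50)/(4πk) = 0.01361/(4π·18.3) = 5.916×10^-5 K/W
  R_fibreglass batt = (1/1.50 − 1/2.00)/(4πk) = 0.1667/(4π·0.0401) = 0.3307 K/W
ΣR = 4.138×10^-5 + 5.916×10^-5 + 0.3307 = 0.3308 K/W
Q = ΔT/ΣR = (-177 °C − 26.4 °C)/0.3308 = -615 W
(Negative Q ⇒ heat flows inward; heat gain = 615 W.)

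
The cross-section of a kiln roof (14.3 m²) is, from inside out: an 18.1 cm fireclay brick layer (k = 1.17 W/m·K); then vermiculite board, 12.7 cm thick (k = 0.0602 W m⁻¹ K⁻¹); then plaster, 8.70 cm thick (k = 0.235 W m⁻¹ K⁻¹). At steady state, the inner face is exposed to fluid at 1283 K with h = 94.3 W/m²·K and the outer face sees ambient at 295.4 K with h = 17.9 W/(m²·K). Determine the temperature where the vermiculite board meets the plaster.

T = 451 K

Treat each layer as a resistance in series:
  R_conv,in = 1/(hA) = 1/(94.3·14.3) = 7.416×10^-4 K/W
  R_fireclay brick = L/(kA) = 0.181/(1.17·14.3) = 0.01082 K/W
  R_vermiculite board = L/(kA) = 0.127/(0.0602·14.3) = 0.1475 K/W
  R_plaster = L/(kA) = 0.0870/(0.235·14.3) = 0.02589 K/W
  R_conv,out = 1/(hA) = 1/(17.9·14.3) = 0.003907 K/W
ΣR = 7.416×10^-4 + 0.01082 + 0.1475 + 0.02589 + 0.003907 = 0.1889 K/W
Q = ΔT/ΣR = (1283 K − 295.4 K)/0.1889 = 5228 W
From the inner boundary to the vermiculite board/plaster interface, ΣR_partial = 0.1591 K/W.
T_interface = T_in − Q·ΣR_partial = 1283 K − (5228)(0.1591) = 451 K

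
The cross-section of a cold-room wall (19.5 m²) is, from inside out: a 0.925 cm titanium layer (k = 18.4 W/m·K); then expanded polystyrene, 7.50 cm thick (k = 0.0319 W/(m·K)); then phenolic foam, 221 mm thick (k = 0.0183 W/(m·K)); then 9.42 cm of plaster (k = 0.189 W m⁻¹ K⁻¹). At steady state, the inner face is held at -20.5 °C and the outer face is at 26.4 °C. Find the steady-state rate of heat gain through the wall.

Series thermal resistances, inner to outer:
  R_titanium = L/(kA) = 0.00925/(18.4·19.5) = 2.578×10^-5 K/W
  R_expanded polystyrene = L/(kA) = 0.0750/(0.0319·19.5) = 0.1206 K/W
  R_phenolic foam = L/(kA) = 0.221/(0.0183·19.5) = 0.6193 K/W
  R_plaster = L/(kA) = 0.0942/(0.189·19.5) = 0.02556 K/W
ΣR = 2.578×10^-5 + 0.1206 + 0.6193 + 0.02556 = 0.7655 K/W
Q = ΔT/ΣR = (-20.5 °C − 26.4 °C)/0.7655 = -61.3 W
(Negative Q ⇒ heat flows inward; heat gain = 61.3 W.)

Q = 61.3 W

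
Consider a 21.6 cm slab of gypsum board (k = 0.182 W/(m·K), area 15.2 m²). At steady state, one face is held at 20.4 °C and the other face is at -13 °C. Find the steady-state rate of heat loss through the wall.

Q = 428 W

Q = kA·ΔT/L = 0.182 × 15.2 × |20.4 °C − -13 °C| / 0.216 = 428 W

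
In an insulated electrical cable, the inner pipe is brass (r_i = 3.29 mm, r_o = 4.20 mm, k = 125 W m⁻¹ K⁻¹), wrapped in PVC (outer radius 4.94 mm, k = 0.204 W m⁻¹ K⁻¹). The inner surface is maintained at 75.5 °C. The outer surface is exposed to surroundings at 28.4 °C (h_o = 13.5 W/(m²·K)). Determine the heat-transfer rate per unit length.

Q' = 18.7 W/m

Treat each layer as a resistance in series:
  R'_brass = ln(0.00420/0.00329)/(2πk) = 0.2442/(2π·125) = 3.109×10^-4 m·K/W
  R'_PVC = ln(0.00494/0.00420)/(2πk) = 0.1623/(2π·0.204) = 0.1266 m·K/W
  R'_conv,out = 1/(2πr h) = 1/(2π·0.00494·13.5) = 2.386 m·K/W
ΣR = 3.109×10^-4 + 0.1266 + 2.386 = 2.513 m·K/W
Q' = ΔT/ΣR = (75.5 °C − 28.4 °C)/2.513 = 18.7 W/m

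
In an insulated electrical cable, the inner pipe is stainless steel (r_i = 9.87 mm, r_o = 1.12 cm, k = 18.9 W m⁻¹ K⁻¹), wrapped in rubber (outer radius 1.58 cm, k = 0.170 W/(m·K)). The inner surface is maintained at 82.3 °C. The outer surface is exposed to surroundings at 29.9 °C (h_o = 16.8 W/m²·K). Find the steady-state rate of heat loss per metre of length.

Series thermal resistances, inner to outer:
  R'_stainless steel = ln(0.0112/0.00987)/(2πk) = 0.1264/(2π·18.9) = 0.001065 m·K/W
  R'_rubber = ln(0.0158/0.0112)/(2πk) = 0.3441/(2π·0.170) = 0.3221 m·K/W
  R'_conv,out = 1/(2πr h) = 1/(2π·0.0158·16.8) = 0.5996 m·K/W
ΣR = 0.001065 + 0.3221 + 0.5996 = 0.9228 m·K/W
Q' = ΔT/ΣR = (82.3 °C − 29.9 °C)/0.9228 = 56.8 W/m

Q' = 56.8 W/m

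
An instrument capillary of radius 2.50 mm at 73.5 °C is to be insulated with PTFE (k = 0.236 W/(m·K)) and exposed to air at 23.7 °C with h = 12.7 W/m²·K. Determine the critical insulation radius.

For a cylinder, r_cr = k_ins/h = 0.236/12.7 = 0.0186 m = 1.86 cm

r_cr = 1.86 cm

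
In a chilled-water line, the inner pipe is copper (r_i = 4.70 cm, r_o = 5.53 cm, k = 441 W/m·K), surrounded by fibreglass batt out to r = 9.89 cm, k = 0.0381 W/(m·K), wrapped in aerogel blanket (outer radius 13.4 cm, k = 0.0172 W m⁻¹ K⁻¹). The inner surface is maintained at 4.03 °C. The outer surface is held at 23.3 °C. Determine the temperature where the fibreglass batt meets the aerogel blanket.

Resistance network (inner→outer):
  R'_copper = ln(0.0553/0.0470)/(2πk) = 0.1626/(2π·441) = 5.869×10^-5 m·K/W
  R'_fibreglass batt = ln(0.0989/0.0553)/(2πk) = 0.5813/(2π·0.0381) = 2.428 m·K/W
  R'_aerogel blanket = ln(0.134/0.0989)/(2πk) = 0.3037/(2π·0.0172) = 2.810 m·K/W
ΣR = 5.869×10^-5 + 2.428 + 2.810 = 5.238 m·K/W
Q' = ΔT/ΣR = (4.03 °C − 23.3 °C)/5.238 = -3.679 W/m
From the inner boundary to the fibreglass batt/aerogel blanket interface, ΣR_partial = 2.428 m·K/W.
T_interface = T_in − Q'·ΣR_partial = 4.03 °C − (-3.679)(2.428) = 13.0 °C

T = 13.0 °C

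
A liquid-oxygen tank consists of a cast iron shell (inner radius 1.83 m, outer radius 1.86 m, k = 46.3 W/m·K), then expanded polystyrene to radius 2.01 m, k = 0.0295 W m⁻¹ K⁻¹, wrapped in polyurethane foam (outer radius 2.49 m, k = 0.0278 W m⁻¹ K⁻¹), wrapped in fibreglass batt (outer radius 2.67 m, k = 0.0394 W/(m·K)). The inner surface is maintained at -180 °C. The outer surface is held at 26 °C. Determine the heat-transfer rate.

Q = 471 W

Series thermal resistances, inner to outer:
  R_cast iron = (1/1.83 − 1/1.86)/(4πk) = 0.008814/(4π·46.3) = 1.515×10^-5 K/W
  R_expanded polystyrene = (1/1.86 − 1/2.01)/(4πk) = 0.04012/(4π·0.0295) = 0.1082 K/W
  R_polyurethane foam = (1/2.01 − 1/2.49)/(4πk) = 0.09591/(4π·0.0278) = 0.2745 K/W
  R_fibreglass batt = (1/2.49 − 1/2.67)/(4πk) = 0.02707/(4π·0.0394) = 0.05468 K/W
ΣR = 1.515×10^-5 + 0.1082 + 0.2745 + 0.05468 = 0.4374 K/W
Q = ΔT/ΣR = (-180 °C − 26 °C)/0.4374 = -471 W
(Negative Q ⇒ heat flows inward; heat gain = 471 W.)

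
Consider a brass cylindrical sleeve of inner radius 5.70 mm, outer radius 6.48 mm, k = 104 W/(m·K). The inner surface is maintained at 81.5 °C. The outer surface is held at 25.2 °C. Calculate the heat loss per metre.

Q' = 2πk·ΔT/ln(r₂/r₁) = 2π × 104 × 56.3 / ln(0.00648/0.00570) = 2.87×10^5 W/m

Q' = 2.87×10^5 W/m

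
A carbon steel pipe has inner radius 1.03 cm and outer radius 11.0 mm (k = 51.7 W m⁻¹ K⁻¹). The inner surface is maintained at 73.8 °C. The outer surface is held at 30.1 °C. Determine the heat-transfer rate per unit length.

Q' = 2.16×10^5 W/m

Q' = 2πk·ΔT/ln(r₂/r₁) = 2π × 51.7 × 43.7 / ln(0.0110/0.0103) = 2.16×10^5 W/m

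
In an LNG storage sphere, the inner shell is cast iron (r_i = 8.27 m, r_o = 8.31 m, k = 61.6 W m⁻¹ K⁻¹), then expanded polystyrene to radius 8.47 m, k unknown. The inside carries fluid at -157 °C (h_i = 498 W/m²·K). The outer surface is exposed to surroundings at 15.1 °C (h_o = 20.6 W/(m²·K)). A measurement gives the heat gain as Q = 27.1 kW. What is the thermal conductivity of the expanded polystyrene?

ΣR = ΔT/Q = |-157 − 15.1|/27100 = 0.006351 K/W
Known resistances:
  R_conv,in = 1/(4πr²h) = 1/(4π·8.27²·498) = 2.336×10^-6 K/W
  R_cast iron = (1/8.27 − 1/8.31)/(4πk) = 5.820×10^-4/(4π·61.6) = 7.519×10^-7 K/W
  R_conv,out = 1/(4πr²h) = 1/(4π·8.47²·20.6) = 5.385×10^-5 K/W
R_expanded polystyrene = ΣR − ΣR_known = 0.006351 − 5.694×10^-5 = 0.006294 K/W
(1/r₁−1/r₂)/(4πk) = 0.006294 ⇒ k = 0.002273/(4π·0.006294) = 0.0287 W/m·K

k = 0.0287 W/m·K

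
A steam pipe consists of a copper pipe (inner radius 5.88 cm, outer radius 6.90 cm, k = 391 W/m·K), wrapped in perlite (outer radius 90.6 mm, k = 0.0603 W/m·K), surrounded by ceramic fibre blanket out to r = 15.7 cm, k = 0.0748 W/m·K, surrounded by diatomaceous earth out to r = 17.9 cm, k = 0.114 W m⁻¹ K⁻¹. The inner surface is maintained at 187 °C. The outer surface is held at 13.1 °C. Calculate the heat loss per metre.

Series thermal resistances, inner to outer:
  R'_copper = ln(0.0690/0.0588)/(2πk) = 0.1600/(2π·391) = 6.511×10^-5 m·K/W
  R'_perlite = ln(0.0906/0.0690)/(2πk) = 0.2723/(2π·0.0603) = 0.7188 m·K/W
  R'_ceramic fibre blanket = ln(0.157/0.0906)/(2πk) = 0.5498/(2π·0.0748) = 1.170 m·K/W
  R'_diatomaceous earth = ln(0.179/0.157)/(2πk) = 0.1311/(2π·0.114) = 0.1831 m·K/W
ΣR = 6.511×10^-5 + 0.7188 + 1.170 + 0.1831 = 2.072 m·K/W
Q' = ΔT/ΣR = (187 °C − 13.1 °C)/2.072 = 83.9 W/m

Q' = 83.9 W/m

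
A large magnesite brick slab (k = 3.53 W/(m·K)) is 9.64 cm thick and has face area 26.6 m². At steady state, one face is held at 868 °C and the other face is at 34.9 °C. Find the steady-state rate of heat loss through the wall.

Q = 8.11×10^5 W

Q = kA·ΔT/L = 3.53 × 26.6 × |868 °C − 34.9 °C| / 0.0964 = 8.11×10^5 W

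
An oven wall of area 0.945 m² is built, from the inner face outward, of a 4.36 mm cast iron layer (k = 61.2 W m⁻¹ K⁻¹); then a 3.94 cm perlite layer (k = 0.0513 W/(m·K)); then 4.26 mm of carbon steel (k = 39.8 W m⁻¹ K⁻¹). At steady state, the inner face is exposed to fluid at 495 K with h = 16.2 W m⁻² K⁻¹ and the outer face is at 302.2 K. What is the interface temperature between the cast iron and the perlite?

Resistance network (inner→outer):
  R_conv,in = 1/(hA) = 1/(16.2·0.945) = 0.06532 K/W
  R_cast iron = L/(kA) = 0.00436/(61.2·0.945) = 7.539×10^-5 K/W
  R_perlite = L/(kA) = 0.0394/(0.0513·0.945) = 0.8127 K/W
  R_carbon steel = L/(kA) = 0.00426/(39.8·0.945) = 1.133×10^-4 K/W
ΣR = 0.06532 + 7.539×10^-5 + 0.8127 + 1.133×10^-4 = 0.8782 K/W
Q = ΔT/ΣR = (495 K − 302.2 K)/0.8782 = 219.5 W
From the inner boundary to the cast iron/perlite interface, ΣR_partial = 0.06540 K/W.
T_interface = T_in − Q·ΣR_partial = 495 K − (219.5)(0.06540) = 481 K

T = 481 K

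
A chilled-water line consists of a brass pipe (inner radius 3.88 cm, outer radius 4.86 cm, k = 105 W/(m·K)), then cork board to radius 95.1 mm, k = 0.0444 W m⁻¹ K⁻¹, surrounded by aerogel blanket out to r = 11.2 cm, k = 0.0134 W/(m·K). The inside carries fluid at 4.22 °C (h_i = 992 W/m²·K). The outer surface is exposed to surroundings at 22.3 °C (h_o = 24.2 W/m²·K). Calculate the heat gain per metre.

Series thermal resistances, inner to outer:
  R'_conv,in = 1/(2πr h) = 1/(2π·0.0388·992) = 0.004135 m·K/W
  R'_brass = ln(0.0486/0.0388)/(2πk) = 0.2252/(2π·105) = 3.414×10^-4 m·K/W
  R'_cork board = ln(0.0951/0.0486)/(2πk) = 0.6713/(2π·0.0444) = 2.406 m·K/W
  R'_aerogel blanket = ln(0.112/0.0951)/(2πk) = 0.1636/(2π·0.0134) = 1.943 m·K/W
  R'_conv,out = 1/(2πr h) = 1/(2π·0.112·24.2) = 0.05872 m·K/W
ΣR = 0.004135 + 3.414×10^-4 + 2.406 + 1.943 + 0.05872 = 4.412 m·K/W
Q' = ΔT/ΣR = (4.22 °C − 22.3 °C)/4.412 = -4.10 W/m
(Negative Q' ⇒ heat flows inward; heat gain = 4.10 W/m.)

Q' = 4.10 W/m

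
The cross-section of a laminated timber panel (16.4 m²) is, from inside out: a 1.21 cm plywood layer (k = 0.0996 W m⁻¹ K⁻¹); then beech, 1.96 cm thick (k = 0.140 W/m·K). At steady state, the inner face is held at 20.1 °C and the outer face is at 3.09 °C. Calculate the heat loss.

Q = 1070 W

Series thermal resistances, inner to outer:
  R_plywood = L/(kA) = 0.0121/(0.0996·16.4) = 0.007408 K/W
  R_beech = L/(kA) = 0.0196/(0.140·16.4) = 0.008537 K/W
ΣR = 0.007408 + 0.008537 = 0.01595 K/W
Q = ΔT/ΣR = (20.1 °C − 3.09 °C)/0.01595 = 1070 W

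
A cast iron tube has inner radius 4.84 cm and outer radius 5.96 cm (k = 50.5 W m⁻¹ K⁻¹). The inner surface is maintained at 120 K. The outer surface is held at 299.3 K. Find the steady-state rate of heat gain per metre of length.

Q' = 2.73×10^5 W/m

Q' = 2πk·ΔT/ln(r₂/r₁) = 2π × 50.5 × 179.3 / ln(0.0596/0.0484) = 2.73×10^5 W/m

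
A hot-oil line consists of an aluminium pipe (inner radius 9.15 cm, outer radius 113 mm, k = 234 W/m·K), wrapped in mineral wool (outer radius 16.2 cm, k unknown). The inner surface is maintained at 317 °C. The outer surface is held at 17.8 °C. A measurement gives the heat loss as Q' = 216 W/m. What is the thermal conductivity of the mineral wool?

k = 0.0414 W/m·K

ΣR = ΔT/Q' = |317 − 17.8|/216 = 1.385 m·K/W
Known resistances:
  R'_aluminium = ln(0.113/0.0915)/(2πk) = 0.2110/(2π·234) = 1.435×10^-4 m·K/W
R_mineral wool = ΣR − ΣR_known = 1.385 − 1.435×10^-4 = 1.385 m·K/W
ln(r₂/r₁)/(2πk) = 1.385 ⇒ k = 0.3602/(2π·1.385) = 0.0414 W/m·K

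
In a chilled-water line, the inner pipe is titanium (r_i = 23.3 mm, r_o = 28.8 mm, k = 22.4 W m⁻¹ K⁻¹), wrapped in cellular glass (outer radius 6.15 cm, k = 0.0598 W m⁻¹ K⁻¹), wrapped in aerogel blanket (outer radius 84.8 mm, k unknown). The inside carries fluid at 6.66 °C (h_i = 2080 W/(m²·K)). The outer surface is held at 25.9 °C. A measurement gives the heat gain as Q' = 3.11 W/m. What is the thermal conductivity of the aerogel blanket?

k = 0.0123 W/m·K

ΣR = ΔT/Q' = |6.66 − 25.9|/3.11 = 6.186 m·K/W
Known resistances:
  R'_conv,in = 1/(2πr h) = 1/(2π·0.0233·2080) = 0.003284 m·K/W
  R'_titanium = ln(0.0288/0.0233)/(2πk) = 0.2119/(2π·22.4) = 0.001506 m·K/W
  R'_cellular glass = ln(0.0615/0.0288)/(2πk) = 0.7587/(2π·0.0598) = 2.019 m·K/W
R_aerogel blanket = ΣR − ΣR_known = 6.186 − 2.024 = 4.162 m·K/W
ln(r₂/r₁)/(2πk) = 4.162 ⇒ k = 0.3213/(2π·4.162) = 0.0123 W/m·K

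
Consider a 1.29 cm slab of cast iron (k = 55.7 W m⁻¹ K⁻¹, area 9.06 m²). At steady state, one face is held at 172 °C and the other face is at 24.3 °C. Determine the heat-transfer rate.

Q = kA·ΔT/L = 55.7 × 9.06 × |172 °C − 24.3 °C| / 0.0129 = 5.78×10^6 W

Q = 5780 kW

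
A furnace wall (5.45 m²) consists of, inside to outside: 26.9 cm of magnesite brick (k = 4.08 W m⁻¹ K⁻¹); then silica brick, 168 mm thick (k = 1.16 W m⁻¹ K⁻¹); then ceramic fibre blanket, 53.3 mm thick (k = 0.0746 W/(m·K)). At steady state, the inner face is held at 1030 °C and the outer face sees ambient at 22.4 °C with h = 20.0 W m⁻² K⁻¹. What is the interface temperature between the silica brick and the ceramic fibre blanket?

T = 812 °C

Treat each layer as a resistance in series:
  R_magnesite brick = L/(kA) = 0.269/(4.08·5.45) = 0.01210 K/W
  R_silica brick = L/(kA) = 0.168/(1.16·5.45) = 0.02657 K/W
  R_ceramic fibre blanket = L/(kA) = 0.0533/(0.0746·5.45) = 0.1311 K/W
  R_conv,out = 1/(hA) = 1/(20.0·5.45) = 0.009174 K/W
ΣR = 0.01210 + 0.02657 + 0.1311 + 0.009174 = 0.1789 K/W
Q = ΔT/ΣR = (1030 °C − 22.4 °C)/0.1789 = 5632 W
From the inner boundary to the silica brick/ceramic fibre blanket interface, ΣR_partial = 0.03867 K/W.
T_interface = T_in − Q·ΣR_partial = 1030 °C − (5632)(0.03867) = 812 °C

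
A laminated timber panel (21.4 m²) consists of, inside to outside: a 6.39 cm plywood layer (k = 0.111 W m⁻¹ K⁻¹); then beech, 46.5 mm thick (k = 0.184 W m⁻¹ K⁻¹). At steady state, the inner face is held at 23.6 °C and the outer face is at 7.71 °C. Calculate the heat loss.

Q = 410 W

Resistance network (inner→outer):
  R_plywood = L/(kA) = 0.0639/(0.111·21.4) = 0.02690 K/W
  R_beech = L/(kA) = 0.0465/(0.184·21.4) = 0.01181 K/W
ΣR = 0.02690 + 0.01181 = 0.03871 K/W
Q = ΔT/ΣR = (23.6 °C − 7.71 °C)/0.03871 = 410 W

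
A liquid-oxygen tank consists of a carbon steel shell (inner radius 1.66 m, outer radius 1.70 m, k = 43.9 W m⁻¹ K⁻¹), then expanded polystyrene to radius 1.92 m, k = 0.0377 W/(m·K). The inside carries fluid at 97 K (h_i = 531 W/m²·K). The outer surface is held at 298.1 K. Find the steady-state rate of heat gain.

Resistance network (inner→outer):
  R_conv,in = 1/(4πr²h) = 1/(4π·1.66²·531) = 5.439×10^-5 K/W
  R_carbon steel = (1/1.66 − 1/1.70)/(4πk) = 0.01417/(4π·43.9) = 2.569×10^-5 K/W
  R_expanded polystyrene = (1/1.70 − 1/1.92)/(4πk) = 0.06740/(4π·0.0377) = 0.1423 K/W
ΣR = 5.439×10^-5 + 2.569×10^-5 + 0.1423 = 0.1424 K/W
Q = ΔT/ΣR = (97 K − 298.1 K)/0.1424 = -1410 W
(Negative Q ⇒ heat flows inward; heat gain = 1410 W.)

Q = 1410 W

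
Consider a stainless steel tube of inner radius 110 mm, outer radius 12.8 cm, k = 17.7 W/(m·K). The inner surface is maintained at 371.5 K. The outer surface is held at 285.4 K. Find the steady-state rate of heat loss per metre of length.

Q' = 2πk·ΔT/ln(r₂/r₁) = 2π × 17.7 × 86.1 / ln(0.128/0.110) = 63200 W/m

Q' = 63200 W/m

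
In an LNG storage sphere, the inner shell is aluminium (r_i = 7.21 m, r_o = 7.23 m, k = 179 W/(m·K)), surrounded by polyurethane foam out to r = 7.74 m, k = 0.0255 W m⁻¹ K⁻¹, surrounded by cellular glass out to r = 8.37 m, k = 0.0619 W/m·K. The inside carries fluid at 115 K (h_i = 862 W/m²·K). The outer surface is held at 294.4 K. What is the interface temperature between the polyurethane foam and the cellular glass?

T = 239.6 K

Resistance network (inner→outer):
  R_conv,in = 1/(4πr²h) = 1/(4π·7.21²·862) = 1.776×10^-6 K/W
  R_aluminium = (1/7.21 − 1/7.23)/(4πk) = 3.837×10^-4/(4π·179) = 1.706×10^-7 K/W
  R_polyurethane foam = (1/7.23 − 1/7.74)/(4πk) = 0.009114/(4π·0.0255) = 0.02844 K/W
  R_cellular glass = (1/7.74 − 1/8.37)/(4πk) = 0.009725/(4π·0.0619) = 0.01250 K/W
ΣR = 1.776×10^-6 + 1.706×10^-7 + 0.02844 + 0.01250 = 0.04094 K/W
Q = ΔT/ΣR = (115 K − 294.4 K)/0.04094 = -4382 W
From the inner boundary to the polyurethane foam/cellular glass interface, ΣR_partial = 0.02844 K/W.
T_interface = T_in − Q·ΣR_partial = 115 K − (-4382)(0.02844) = 239.6 K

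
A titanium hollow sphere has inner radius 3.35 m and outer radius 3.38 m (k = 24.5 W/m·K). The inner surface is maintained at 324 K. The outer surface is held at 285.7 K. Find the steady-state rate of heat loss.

Q = 4πk·ΔT/(1/r₁ − 1/r₂) = 4π × 24.5 × 38.3 / (1/3.35 − 1/3.38) = 4.45×10^6 W

Q = 4450 kW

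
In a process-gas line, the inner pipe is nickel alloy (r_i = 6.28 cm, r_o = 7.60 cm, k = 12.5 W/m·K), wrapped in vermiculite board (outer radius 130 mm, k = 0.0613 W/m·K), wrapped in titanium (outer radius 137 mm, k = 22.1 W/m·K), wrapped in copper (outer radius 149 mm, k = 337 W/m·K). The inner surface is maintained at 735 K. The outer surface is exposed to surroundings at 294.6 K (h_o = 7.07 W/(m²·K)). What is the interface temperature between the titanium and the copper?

T = 337.6 K

Resistance network (inner→outer):
  R'_nickel alloy = ln(0.0760/0.0628)/(2πk) = 0.1908/(2π·12.5) = 0.002429 m·K/W
  R'_vermiculite board = ln(0.130/0.0760)/(2πk) = 0.5368/(2π·0.0613) = 1.394 m·K/W
  R'_titanium = ln(0.137/0.130)/(2πk) = 0.05245/(2π·22.1) = 3.777×10^-4 m·K/W
  R'_copper = ln(0.149/0.137)/(2πk) = 0.08397/(2π·337) = 3.965×10^-5 m·K/W
  R'_conv,out = 1/(2πr h) = 1/(2π·0.149·7.07) = 0.1511 m·K/W
ΣR = 0.002429 + 1.394 + 3.777×10^-4 + 3.965×10^-5 + 0.1511 = 1.548 m·K/W
Q' = ΔT/ΣR = (735 K − 294.6 K)/1.548 = 284.5 W/m
From the inner boundary to the titanium/copper interface, ΣR_partial = 1.397 m·K/W.
T_interface = T_in − Q'·ΣR_partial = 735 K − (284.5)(1.397) = 337.6 K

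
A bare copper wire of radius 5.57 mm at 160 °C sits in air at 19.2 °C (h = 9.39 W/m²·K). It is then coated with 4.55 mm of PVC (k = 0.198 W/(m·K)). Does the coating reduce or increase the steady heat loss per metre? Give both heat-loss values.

Critical radius for a cylinder: r_cr = k/h = 0.0211 m = 2.11 cm.
Outer radius after coating: r₂ = 0.00557 + 0.00455 = 0.01012 m.
Since r₁ < r_cr and r₂ ≤ r_cr, the coating moves toward the maximum at r_cr — heat loss rises.
Bare: R = 1/(2πr₁h) = 3.043 m·K/W; Q = 140.8/3.043 = 46.3 W/m.
Coated: R = R_cond + R_conv = 2.155 m·K/W; Q = 140.8/2.155 = 65.3 W/m.

increases: 46.3 → 65.3 W/m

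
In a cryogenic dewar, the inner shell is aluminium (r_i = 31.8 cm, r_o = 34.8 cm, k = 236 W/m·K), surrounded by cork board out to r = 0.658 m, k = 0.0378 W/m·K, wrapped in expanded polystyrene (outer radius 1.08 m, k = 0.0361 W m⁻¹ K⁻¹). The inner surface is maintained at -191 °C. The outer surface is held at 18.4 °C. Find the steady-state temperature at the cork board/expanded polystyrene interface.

Treat each layer as a resistance in series:
  R_aluminium = (1/0.318 − 1/0.348)/(4πk) = 0.2711/(4π·236) = 9.141×10^-5 K/W
  R_cork board = (1/0.348 − 1/0.658)/(4πk) = 1.354/(4π·0.0378) = 2.850 K/W
  R_expanded polystyrene = (1/0.658 − 1/1.08)/(4πk) = 0.5938/(4π·0.0361) = 1.309 K/W
ΣR = 9.141×10^-5 + 2.850 + 1.309 = 4.159 K/W
Q = ΔT/ΣR = (-191 °C − 18.4 °C)/4.159 = -50.35 W
From the inner boundary to the cork board/expanded polystyrene interface, ΣR_partial = 2.850 K/W.
T_interface = T_in − Q·ΣR_partial = -191 °C − (-50.35)(2.850) = -47.5 °C

T = -47.5 °C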